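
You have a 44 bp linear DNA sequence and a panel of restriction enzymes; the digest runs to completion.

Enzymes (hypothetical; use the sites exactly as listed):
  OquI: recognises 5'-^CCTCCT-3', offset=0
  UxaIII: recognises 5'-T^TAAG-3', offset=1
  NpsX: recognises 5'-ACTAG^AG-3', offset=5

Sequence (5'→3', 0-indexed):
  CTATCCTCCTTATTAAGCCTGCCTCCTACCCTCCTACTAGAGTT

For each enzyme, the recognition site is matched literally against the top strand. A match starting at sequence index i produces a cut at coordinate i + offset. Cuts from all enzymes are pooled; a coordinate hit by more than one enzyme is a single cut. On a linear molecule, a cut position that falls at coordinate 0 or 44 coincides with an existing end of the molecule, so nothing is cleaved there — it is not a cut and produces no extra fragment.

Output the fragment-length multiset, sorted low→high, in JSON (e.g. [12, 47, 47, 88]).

Per-enzyme occurrences:
  OquI CCTCCT/0: at [4, 21, 29] ⇒ [4, 21, 29]
  UxaIII TTAAG/1: at [12] ⇒ [13]
  NpsX ACTAGAG/5: at [35] ⇒ [40]

All cut coordinates (distinct, sorted): [4, 13, 21, 29, 40]

Fragment lengths:
  [0,4): 4 bp
  [4,13): 9 bp
  [13,21): 8 bp
  [21,29): 8 bp
  [29,40): 11 bp
  [40,44): 4 bp

[4,4,8,8,9,11]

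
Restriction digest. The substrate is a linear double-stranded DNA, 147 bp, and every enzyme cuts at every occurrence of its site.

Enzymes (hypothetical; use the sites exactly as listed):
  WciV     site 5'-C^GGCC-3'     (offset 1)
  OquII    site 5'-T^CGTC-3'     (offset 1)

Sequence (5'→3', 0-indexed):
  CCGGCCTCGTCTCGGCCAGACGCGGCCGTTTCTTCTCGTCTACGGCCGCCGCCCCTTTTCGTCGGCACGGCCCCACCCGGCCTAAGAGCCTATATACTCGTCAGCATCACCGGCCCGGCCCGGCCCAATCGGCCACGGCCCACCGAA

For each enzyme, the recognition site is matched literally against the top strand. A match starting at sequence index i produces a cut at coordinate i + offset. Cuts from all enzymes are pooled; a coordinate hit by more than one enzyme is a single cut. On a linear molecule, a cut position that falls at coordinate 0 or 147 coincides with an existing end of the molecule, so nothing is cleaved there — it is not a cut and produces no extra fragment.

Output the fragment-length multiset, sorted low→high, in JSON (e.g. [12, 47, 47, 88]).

[2,5,5,5,6,6,7,9,9,10,10,11,13,13,16,20]

Per-enzyme occurrences:
  WciV CGGCC/1: at [1, 12, 22, 42, 67, 77, 110, 115, 120, 129, 135] ⇒ [2, 13, 23, 43, 68, 78, 111, 116, 121, 130, 136]
  OquII TCGTC/1: at [6, 35, 58, 97] ⇒ [7, 36, 59, 98]

Pooled cuts: [2, 7, 13, 23, 36, 43, 59, 68, 78, 98, 111, 116, 121, 130, 136]

Fragments:
  [0,2): 2 bp
  [2,7): 5 bp
  [7,13): 6 bp
  [13,23): 10 bp
  [23,36): 13 bp
  [36,43): 7 bp
  [43,59): 16 bp
  [59,68): 9 bp
  [68,78): 10 bp
  [78,98): 20 bp
  [98,111): 13 bp
  [111,116): 5 bp
  [116,121): 5 bp
  [121,130): 9 bp
  [130,136): 6 bp
  [136,147): 11 bp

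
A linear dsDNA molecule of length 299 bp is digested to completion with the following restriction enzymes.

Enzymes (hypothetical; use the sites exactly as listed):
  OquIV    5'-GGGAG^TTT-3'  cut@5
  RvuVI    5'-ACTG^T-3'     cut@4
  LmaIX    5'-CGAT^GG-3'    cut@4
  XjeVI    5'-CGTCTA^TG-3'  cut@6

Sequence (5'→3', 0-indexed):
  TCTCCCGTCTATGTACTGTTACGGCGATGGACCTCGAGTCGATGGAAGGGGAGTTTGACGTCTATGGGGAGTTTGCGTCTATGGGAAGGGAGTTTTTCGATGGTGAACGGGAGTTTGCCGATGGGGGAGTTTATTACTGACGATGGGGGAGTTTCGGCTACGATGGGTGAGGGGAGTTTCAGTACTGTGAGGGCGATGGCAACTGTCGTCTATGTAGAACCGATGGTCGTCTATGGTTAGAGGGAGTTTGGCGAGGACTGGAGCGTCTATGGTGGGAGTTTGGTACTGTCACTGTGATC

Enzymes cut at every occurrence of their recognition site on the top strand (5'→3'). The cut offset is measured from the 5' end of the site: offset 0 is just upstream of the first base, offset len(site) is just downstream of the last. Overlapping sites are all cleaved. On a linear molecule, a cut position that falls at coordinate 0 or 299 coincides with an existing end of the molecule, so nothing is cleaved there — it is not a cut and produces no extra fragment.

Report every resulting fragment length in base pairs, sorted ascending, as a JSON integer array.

[5,6,7,7,7,7,7,8,9,9,9,9,10,10,10,10,10,11,11,11,11,12,12,12,13,13,15,15,23]

Per-enzyme occurrences:
  OquIV (GGGAGTTT, off=5): starts [48, 66, 87, 108, 124, 146, 171, 241, 273] → cuts [53, 71, 92, 113, 129, 151, 176, 246, 278]
  RvuVI (ACTGT, off=4): starts [14, 183, 201, 284, 290] → cuts [18, 187, 205, 288, 294]
  LmaIX (CGATGG, off=4): starts [24, 39, 97, 118, 140, 160, 193, 220] → cuts [28, 43, 101, 122, 144, 164, 197, 224]
  XjeVI (CGTCTATG, off=6): starts [5, 58, 75, 206, 227, 263] → cuts [11, 64, 81, 212, 233, 269]

All cut coordinates (distinct, sorted): [11, 18, 28, 43, 53, 64, 71, 81, 92, 101, 113, 122, 129, 144, 151, 164, 176, 187, 197, 205, 212, 224, 233, 246, 269, 278, 288, 294]

Fragment lengths:
  [0,11): 11 bp
  [11,18): 7 bp
  [18,28): 10 bp
  [28,43): 15 bp
  [43,53): 10 bp
  [53,64): 11 bp
  [64,71): 7 bp
  [71,81): 10 bp
  [81,92): 11 bp
  [92,101): 9 bp
  [101,113): 12 bp
  [113,122): 9 bp
  [122,129): 7 bp
  [129,144): 15 bp
  [144,151): 7 bp
  [151,164): 13 bp
  [164,176): 12 bp
  [176,187): 11 bp
  [187,197): 10 bp
  [197,205): 8 bp
  [205,212): 7 bp
  [212,224): 12 bp
  [224,233): 9 bp
  [233,246): 13 bp
  [246,269): 23 bp
  [269,278): 9 bp
  [278,288): 10 bp
  [288,294): 6 bp
  [294,299): 5 bp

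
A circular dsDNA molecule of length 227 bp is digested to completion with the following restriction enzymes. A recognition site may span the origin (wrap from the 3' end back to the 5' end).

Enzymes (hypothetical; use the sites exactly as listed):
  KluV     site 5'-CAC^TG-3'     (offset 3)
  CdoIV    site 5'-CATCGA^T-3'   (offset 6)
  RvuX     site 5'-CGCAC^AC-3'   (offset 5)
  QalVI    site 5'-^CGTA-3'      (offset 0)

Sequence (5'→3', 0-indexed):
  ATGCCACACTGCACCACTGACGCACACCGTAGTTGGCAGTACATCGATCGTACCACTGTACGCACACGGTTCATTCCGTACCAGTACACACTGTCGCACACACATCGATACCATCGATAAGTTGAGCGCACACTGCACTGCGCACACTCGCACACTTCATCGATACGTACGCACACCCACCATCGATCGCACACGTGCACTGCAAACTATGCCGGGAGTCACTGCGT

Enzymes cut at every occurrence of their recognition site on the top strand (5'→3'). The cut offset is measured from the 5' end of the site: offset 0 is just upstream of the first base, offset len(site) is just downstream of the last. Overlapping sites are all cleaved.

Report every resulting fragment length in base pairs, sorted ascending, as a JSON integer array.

[1,2,2,2,2,5,6,7,8,8,8,8,8,8,9,9,9,9,10,11,12,12,14,15,20,22]

Site scan:
  KluV (CACTG, off=3): starts [6, 14, 53, 88, 130, 135, 197, 219] → cuts [9, 17, 56, 91, 133, 138, 200, 222]
  CdoIV (CATCGAT, off=6): starts [41, 102, 111, 157, 180] → cuts [47, 108, 117, 163, 186]
  RvuX (CGCACAC, off=5): starts [20, 60, 94, 126, 140, 148, 169, 187] → cuts [25, 65, 99, 131, 145, 153, 174, 192]
  QalVI (CGTA, off=0): starts [27, 48, 76, 165, 224] → cuts [27, 48, 76, 165, 224]

All cut coordinates (distinct, sorted): [9, 17, 25, 27, 47, 48, 56, 65, 76, 91, 99, 108, 117, 131, 133, 138, 145, 153, 163, 165, 174, 186, 192, 200, 222, 224]

Fragments:
  9→17: 8 bp
  17→25: 8 bp
  25→27: 2 bp
  27→47: 20 bp
  47→48: 1 bp
  48→56: 8 bp
  56→65: 9 bp
  65→76: 11 bp
  76→91: 15 bp
  91→99: 8 bp
  99→108: 9 bp
  108→117: 9 bp
  117→131: 14 bp
  131→133: 2 bp
  133→138: 5 bp
  138→145: 7 bp
  145→153: 8 bp
  153→163: 10 bp
  163→165: 2 bp
  165→174: 9 bp
  174→186: 12 bp
  186→192: 6 bp
  192→200: 8 bp
  200→222: 22 bp
  222→224: 2 bp
  224→9 (wrap): 227-224+9 = 12 bp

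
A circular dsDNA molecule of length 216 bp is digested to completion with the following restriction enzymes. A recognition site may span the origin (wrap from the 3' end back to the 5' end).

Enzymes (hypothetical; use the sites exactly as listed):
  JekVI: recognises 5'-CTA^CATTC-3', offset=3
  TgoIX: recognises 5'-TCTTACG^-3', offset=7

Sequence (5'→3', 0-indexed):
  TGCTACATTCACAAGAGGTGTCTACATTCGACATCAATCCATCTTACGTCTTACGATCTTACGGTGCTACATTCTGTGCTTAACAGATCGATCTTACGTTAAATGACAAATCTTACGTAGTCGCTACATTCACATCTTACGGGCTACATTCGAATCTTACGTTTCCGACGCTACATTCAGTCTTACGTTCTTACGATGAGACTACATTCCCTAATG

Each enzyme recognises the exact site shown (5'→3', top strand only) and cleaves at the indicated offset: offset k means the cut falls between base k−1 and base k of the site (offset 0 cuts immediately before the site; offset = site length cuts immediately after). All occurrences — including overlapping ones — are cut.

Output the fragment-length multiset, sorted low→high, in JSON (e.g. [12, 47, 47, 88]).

Scan for sites:
  JekVI CTACATTC/3: at [2, 21, 66, 123, 143, 170, 201] ⇒ [5, 24, 69, 126, 146, 173, 204]
  TgoIX TCTTACG/7: at [41, 48, 56, 91, 110, 134, 154, 180, 188] ⇒ [48, 55, 63, 98, 117, 141, 161, 187, 195]

Pooled cuts: [5, 24, 48, 55, 63, 69, 98, 117, 126, 141, 146, 161, 173, 187, 195, 204]

Fragment lengths:
  5→24: 19 bp
  24→48: 24 bp
  48→55: 7 bp
  55→63: 8 bp
  63→69: 6 bp
  69→98: 29 bp
  98→117: 19 bp
  117→126: 9 bp
  126→141: 15 bp
  141→146: 5 bp
  146→161: 15 bp
  161→173: 12 bp
  173→187: 14 bp
  187→195: 8 bp
  195→204: 9 bp
  204→5 (wrap): 216-204+5 = 17 bp

[5,6,7,8,8,9,9,12,14,15,15,17,19,19,24,29]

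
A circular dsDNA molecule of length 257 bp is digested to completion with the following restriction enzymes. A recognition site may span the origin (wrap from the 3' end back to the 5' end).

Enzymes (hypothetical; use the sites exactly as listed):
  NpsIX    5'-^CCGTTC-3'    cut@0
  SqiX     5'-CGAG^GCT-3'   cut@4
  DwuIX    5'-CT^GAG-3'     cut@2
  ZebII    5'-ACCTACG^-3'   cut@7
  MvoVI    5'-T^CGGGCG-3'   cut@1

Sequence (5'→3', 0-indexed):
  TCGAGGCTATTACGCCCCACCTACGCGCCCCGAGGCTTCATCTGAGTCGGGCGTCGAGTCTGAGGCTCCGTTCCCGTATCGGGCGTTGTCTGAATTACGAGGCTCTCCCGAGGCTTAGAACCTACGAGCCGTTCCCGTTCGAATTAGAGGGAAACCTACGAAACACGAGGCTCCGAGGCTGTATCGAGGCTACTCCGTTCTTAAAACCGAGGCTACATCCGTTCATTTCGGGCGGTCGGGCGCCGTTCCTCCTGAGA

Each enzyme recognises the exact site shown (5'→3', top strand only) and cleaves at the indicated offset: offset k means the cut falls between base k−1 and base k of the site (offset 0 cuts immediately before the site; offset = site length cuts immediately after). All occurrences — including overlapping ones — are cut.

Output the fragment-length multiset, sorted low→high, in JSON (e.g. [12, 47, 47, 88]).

[2,4,6,6,6,6,7,8,8,9,9,9,9,10,11,11,11,12,14,14,17,20,22,26]

Per-enzyme occurrences:
  NpsIX CCGTTC/0: at [67, 128, 134, 194, 218, 242] ⇒ [67, 128, 134, 194, 218, 242]
  SqiX CGAGGCT/4: at [1, 30, 97, 108, 165, 173, 184, 207] ⇒ [5, 34, 101, 112, 169, 177, 188, 211]
  DwuIX CTGAG/2: at [41, 59, 251] ⇒ [43, 61, 253]
  ZebII ACCTACG/7: at [18, 119, 153] ⇒ [25, 126, 160]
  MvoVI TCGGGCG/1: at [46, 78, 227, 235] ⇒ [47, 79, 228, 236]

Pooled cuts: [5, 25, 34, 43, 47, 61, 67, 79, 101, 112, 126, 128, 134, 160, 169, 177, 188, 194, 211, 218, 228, 236, 242, 253]

Fragment lengths:
  5→25: 20 bp
  25→34: 9 bp
  34→43: 9 bp
  43→47: 4 bp
  47→61: 14 bp
  61→67: 6 bp
  67→79: 12 bp
  79→101: 22 bp
  101→112: 11 bp
  112→126: 14 bp
  126→128: 2 bp
  128→134: 6 bp
  134→160: 26 bp
  160→169: 9 bp
  169→177: 8 bp
  177→188: 11 bp
  188→194: 6 bp
  194→211: 17 bp
  211→218: 7 bp
  218→228: 10 bp
  228→236: 8 bp
  236→242: 6 bp
  242→253: 11 bp
  253→5 (wrap): 257-253+5 = 9 bp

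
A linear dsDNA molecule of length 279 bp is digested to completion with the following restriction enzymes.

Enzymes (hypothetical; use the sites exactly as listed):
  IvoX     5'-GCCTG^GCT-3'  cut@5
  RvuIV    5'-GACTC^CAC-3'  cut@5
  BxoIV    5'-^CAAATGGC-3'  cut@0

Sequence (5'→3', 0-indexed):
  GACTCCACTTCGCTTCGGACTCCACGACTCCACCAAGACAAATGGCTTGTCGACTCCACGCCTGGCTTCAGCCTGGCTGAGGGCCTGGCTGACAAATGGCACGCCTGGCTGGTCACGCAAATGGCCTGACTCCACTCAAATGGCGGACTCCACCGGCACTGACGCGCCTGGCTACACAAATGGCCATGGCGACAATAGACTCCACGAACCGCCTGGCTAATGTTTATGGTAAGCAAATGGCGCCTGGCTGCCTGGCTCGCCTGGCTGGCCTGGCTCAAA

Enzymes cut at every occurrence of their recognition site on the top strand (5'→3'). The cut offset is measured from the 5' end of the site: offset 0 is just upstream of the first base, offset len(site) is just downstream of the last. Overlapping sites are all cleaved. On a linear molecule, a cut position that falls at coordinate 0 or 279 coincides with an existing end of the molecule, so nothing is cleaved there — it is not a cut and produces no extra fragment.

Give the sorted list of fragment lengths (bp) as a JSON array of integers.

Site scan:
  IvoX (GCCTGGCT, off=5): starts [59, 70, 82, 102, 165, 210, 241, 249, 258, 267] → cuts [64, 75, 87, 107, 170, 215, 246, 254, 263, 272]
  RvuIV (GACTCCAC, off=5): starts [0, 17, 25, 51, 127, 145, 197] → cuts [5, 22, 30, 56, 132, 150, 202]
  BxoIV (CAAATGGC, off=0): starts [38, 92, 117, 136, 176, 233] → cuts [38, 92, 117, 136, 176, 233]

Pooled cuts: [5, 22, 30, 38, 56, 64, 75, 87, 92, 107, 117, 132, 136, 150, 170, 176, 202, 215, 233, 246, 254, 263, 272]

Fragments:
  [0,5): 5 bp
  [5,22): 17 bp
  [22,30): 8 bp
  [30,38): 8 bp
  [38,56): 18 bp
  [56,64): 8 bp
  [64,75): 11 bp
  [75,87): 12 bp
  [87,92): 5 bp
  [92,107): 15 bp
  [107,117): 10 bp
  [117,132): 15 bp
  [132,136): 4 bp
  [136,150): 14 bp
  [150,170): 20 bp
  [170,176): 6 bp
  [176,202): 26 bp
  [202,215): 13 bp
  [215,233): 18 bp
  [233,246): 13 bp
  [246,254): 8 bp
  [254,263): 9 bp
  [263,272): 9 bp
  [272,279): 7 bp

[4,5,5,6,7,8,8,8,8,9,9,10,11,12,13,13,14,15,15,17,18,18,20,26]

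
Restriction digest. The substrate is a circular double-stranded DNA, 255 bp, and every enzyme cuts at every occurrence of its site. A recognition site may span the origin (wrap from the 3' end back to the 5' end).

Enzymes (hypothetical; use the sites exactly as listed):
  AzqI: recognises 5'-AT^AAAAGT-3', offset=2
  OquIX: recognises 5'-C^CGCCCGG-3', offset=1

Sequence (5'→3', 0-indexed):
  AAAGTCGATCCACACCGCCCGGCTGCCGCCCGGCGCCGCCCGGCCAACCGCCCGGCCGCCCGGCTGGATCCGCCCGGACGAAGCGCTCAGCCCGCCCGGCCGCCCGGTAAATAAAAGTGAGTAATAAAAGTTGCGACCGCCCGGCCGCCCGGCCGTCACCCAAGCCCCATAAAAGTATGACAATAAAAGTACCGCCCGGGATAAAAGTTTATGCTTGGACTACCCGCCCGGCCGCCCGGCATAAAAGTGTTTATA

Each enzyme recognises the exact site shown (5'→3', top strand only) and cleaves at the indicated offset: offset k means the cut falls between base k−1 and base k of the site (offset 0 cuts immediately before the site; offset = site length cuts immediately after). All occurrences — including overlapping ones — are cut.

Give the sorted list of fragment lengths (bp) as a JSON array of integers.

[8,8,8,8,8,10,10,10,11,12,12,12,12,13,14,14,16,22,22,25]

Per-enzyme occurrences:
  AzqI ATAAAAGT/2: at [110, 123, 168, 182, 200, 240, 252] ⇒ [112, 125, 170, 184, 202, 242, 254]
  OquIX CCGCCCGG/1: at [14, 25, 35, 47, 55, 69, 91, 99, 136, 144, 191, 223, 231] ⇒ [15, 26, 36, 48, 56, 70, 92, 100, 137, 145, 192, 224, 232]

Pooled cuts: [15, 26, 36, 48, 56, 70, 92, 100, 112, 125, 137, 145, 170, 184, 192, 202, 224, 232, 242, 254]

Fragment lengths:
  15→26: 11 bp
  26→36: 10 bp
  36→48: 12 bp
  48→56: 8 bp
  56→70: 14 bp
  70→92: 22 bp
  92→100: 8 bp
  100→112: 12 bp
  112→125: 13 bp
  125→137: 12 bp
  137→145: 8 bp
  145→170: 25 bp
  170→184: 14 bp
  184→192: 8 bp
  192→202: 10 bp
  202→224: 22 bp
  224→232: 8 bp
  232→242: 10 bp
  242→254: 12 bp
  254→15 (wrap): 255-254+15 = 16 bp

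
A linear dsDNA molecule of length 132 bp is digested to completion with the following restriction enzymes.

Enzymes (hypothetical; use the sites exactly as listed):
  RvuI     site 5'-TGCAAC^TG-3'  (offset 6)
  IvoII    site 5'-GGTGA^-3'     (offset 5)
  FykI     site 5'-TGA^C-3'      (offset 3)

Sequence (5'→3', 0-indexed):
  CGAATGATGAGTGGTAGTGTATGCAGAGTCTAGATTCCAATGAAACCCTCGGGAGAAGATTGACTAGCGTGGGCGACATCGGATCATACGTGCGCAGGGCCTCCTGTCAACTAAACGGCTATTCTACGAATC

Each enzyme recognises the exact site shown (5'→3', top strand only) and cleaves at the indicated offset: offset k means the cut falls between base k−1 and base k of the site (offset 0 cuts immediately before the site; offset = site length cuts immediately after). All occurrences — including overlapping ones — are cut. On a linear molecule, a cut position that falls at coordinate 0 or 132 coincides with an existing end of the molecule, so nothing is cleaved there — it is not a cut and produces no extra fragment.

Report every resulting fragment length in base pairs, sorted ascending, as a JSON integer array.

[63,69]

Site scan:
  RvuI (TGCAACTG, off=6): no sites
  IvoII (GGTGA, off=5): no sites
  FykI (TGAC, off=3): starts [60] → cuts [63]

All cut coordinates (distinct, sorted): [63]

Fragments:
  [0,63): 63 bp
  [63,132): 69 bp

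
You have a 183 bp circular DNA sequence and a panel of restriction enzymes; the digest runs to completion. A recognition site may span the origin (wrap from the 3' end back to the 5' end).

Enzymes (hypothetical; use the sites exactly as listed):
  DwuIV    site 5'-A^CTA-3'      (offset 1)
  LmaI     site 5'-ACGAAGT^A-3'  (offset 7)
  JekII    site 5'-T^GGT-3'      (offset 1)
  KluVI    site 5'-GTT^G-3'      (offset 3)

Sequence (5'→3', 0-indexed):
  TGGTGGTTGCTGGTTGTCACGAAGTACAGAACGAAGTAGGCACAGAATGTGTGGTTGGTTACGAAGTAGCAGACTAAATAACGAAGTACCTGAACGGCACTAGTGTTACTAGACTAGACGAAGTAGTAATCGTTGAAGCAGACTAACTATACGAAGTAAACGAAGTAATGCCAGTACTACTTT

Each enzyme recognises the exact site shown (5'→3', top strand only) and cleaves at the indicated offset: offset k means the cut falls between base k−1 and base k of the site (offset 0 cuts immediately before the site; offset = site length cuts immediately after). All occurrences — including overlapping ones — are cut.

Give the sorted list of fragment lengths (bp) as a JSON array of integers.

Site scan:
  DwuIV ACTA/1: at [72, 98, 107, 112, 141, 145, 175] ⇒ [73, 99, 108, 113, 142, 146, 176]
  LmaI ACGAAGTA/7: at [18, 30, 60, 80, 117, 150, 159] ⇒ [25, 37, 67, 87, 124, 157, 166]
  JekII TGGT/1: at [0, 3, 10, 51, 55] ⇒ [1, 4, 11, 52, 56]
  KluVI GTTG/3: at [5, 12, 53, 131] ⇒ [8, 15, 56, 134]

All cut coordinates (distinct, sorted): [1, 4, 8, 11, 15, 25, 37, 52, 56, 67, 73, 87, 99, 108, 113, 124, 134, 142, 146, 157, 166, 176]

Fragments:
  1→4: 3 bp
  4→8: 4 bp
  8→11: 3 bp
  11→15: 4 bp
  15→25: 10 bp
  25→37: 12 bp
  37→52: 15 bp
  52→56: 4 bp
  56→67: 11 bp
  67→73: 6 bp
  73→87: 14 bp
  87→99: 12 bp
  99→108: 9 bp
  108→113: 5 bp
  113→124: 11 bp
  124→134: 10 bp
  134→142: 8 bp
  142→146: 4 bp
  146→157: 11 bp
  157→166: 9 bp
  166→176: 10 bp
  176→1 (wrap): 183-176+1 = 8 bp

[3,3,4,4,4,4,5,6,8,8,9,9,10,10,10,11,11,11,12,12,14,15]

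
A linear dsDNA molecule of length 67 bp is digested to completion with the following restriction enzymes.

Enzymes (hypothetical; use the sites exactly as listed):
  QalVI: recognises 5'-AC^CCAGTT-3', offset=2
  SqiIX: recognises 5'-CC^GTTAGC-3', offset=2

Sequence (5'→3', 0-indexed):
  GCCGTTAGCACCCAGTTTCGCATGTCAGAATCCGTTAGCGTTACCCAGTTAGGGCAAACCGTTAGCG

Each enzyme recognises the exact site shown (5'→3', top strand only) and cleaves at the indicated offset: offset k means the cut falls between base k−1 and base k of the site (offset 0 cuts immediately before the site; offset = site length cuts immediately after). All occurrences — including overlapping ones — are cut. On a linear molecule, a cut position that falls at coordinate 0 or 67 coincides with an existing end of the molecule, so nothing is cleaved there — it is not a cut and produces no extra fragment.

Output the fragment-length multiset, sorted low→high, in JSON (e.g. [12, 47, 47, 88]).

Per-enzyme occurrences:
  QalVI ACCCAGTT/2: at [9, 42] ⇒ [11, 44]
  SqiIX CCGTTAGC/2: at [1, 31, 58] ⇒ [3, 33, 60]

All cut coordinates (distinct, sorted): [3, 11, 33, 44, 60]

Fragments:
  [0,3): 3 bp
  [3,11): 8 bp
  [11,33): 22 bp
  [33,44): 11 bp
  [44,60): 16 bp
  [60,67): 7 bp

[3,7,8,11,16,22]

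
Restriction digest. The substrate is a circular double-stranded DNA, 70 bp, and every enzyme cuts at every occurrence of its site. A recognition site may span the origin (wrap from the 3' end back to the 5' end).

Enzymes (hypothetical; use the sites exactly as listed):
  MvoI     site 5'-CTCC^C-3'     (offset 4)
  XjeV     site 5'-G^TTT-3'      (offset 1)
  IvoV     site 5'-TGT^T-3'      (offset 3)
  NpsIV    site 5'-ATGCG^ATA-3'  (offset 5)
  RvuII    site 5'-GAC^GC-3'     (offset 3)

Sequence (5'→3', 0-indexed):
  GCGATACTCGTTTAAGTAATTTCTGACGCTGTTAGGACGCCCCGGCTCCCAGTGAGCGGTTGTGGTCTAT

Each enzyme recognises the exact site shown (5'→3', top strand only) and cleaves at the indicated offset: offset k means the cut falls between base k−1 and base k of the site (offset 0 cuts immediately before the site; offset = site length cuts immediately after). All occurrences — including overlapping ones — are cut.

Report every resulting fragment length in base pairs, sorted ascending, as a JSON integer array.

Per-enzyme occurrences:
  MvoI (CTCCC, off=4): starts [45] → cuts [49]
  XjeV (GTTT, off=1): starts [9] → cuts [10]
  IvoV (TGTT, off=3): starts [29] → cuts [32]
  NpsIV (ATGCGATA, off=5): starts [68] → cuts [3]
  RvuII (GACGC, off=3): starts [24, 35] → cuts [27, 38]

All cut coordinates (distinct, sorted): [3, 10, 27, 32, 38, 49]

Fragment lengths:
  3→10: 7 bp
  10→27: 17 bp
  27→32: 5 bp
  32→38: 6 bp
  38→49: 11 bp
  49→3 (wrap): 70-49+3 = 24 bp

[5,6,7,11,17,24]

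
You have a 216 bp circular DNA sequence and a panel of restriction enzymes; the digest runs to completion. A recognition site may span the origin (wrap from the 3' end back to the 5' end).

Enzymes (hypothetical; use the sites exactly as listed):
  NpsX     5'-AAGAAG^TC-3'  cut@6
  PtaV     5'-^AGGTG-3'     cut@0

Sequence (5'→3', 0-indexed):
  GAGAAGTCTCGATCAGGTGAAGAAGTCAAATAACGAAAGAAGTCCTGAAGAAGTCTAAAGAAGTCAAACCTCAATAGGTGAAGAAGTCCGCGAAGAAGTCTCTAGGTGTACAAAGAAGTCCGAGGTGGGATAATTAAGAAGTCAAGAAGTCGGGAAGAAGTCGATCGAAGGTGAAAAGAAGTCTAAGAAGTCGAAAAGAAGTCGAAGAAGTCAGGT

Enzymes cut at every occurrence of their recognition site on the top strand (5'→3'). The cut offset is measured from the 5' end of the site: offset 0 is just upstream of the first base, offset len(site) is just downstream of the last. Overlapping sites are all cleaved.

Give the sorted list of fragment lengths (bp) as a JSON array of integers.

Site scan:
  NpsX (AAGAAGTC, off=6): starts [19, 36, 47, 57, 80, 92, 112, 135, 143, 154, 175, 184, 195, 204] → cuts [25, 42, 53, 63, 86, 98, 118, 141, 149, 160, 181, 190, 201, 210]
  PtaV (AGGTG, off=0): starts [14, 75, 103, 122, 168, 212] → cuts [14, 75, 103, 122, 168, 212]

Pooled cuts: [14, 25, 42, 53, 63, 75, 86, 98, 103, 118, 122, 141, 149, 160, 168, 181, 190, 201, 210, 212]

Fragment lengths:
  14→25: 11 bp
  25→42: 17 bp
  42→53: 11 bp
  53→63: 10 bp
  63→75: 12 bp
  75→86: 11 bp
  86→98: 12 bp
  98→103: 5 bp
  103→118: 15 bp
  118→122: 4 bp
  122→141: 19 bp
  141→149: 8 bp
  149→160: 11 bp
  160→168: 8 bp
  168→181: 13 bp
  181→190: 9 bp
  190→201: 11 bp
  201→210: 9 bp
  210→212: 2 bp
  212→14 (wrap): 216-212+14 = 18 bp

[2,4,5,8,8,9,9,10,11,11,11,11,11,12,12,13,15,17,18,19]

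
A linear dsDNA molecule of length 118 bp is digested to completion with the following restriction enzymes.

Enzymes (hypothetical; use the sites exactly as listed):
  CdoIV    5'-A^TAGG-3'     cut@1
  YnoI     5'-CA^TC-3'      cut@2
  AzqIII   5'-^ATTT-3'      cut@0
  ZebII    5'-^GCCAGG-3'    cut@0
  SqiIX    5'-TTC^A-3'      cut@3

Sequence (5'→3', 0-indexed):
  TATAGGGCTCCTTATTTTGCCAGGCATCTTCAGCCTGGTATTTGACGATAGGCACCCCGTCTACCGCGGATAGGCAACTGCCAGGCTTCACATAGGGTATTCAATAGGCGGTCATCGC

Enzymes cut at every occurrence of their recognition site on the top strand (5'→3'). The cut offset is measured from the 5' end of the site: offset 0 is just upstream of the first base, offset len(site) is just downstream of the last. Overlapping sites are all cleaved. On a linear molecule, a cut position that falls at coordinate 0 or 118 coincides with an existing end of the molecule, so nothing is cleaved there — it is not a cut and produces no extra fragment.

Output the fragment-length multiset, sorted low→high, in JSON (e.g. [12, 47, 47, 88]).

[2,2,3,4,5,5,8,8,9,9,10,10,10,11,22]

Scan for sites:
  CdoIV (ATAGG, off=1): starts [1, 47, 69, 91, 103] → cuts [2, 48, 70, 92, 104]
  YnoI (CATC, off=2): starts [24, 112] → cuts [26, 114]
  AzqIII (ATTT, off=0): starts [13, 39] → cuts [13, 39]
  ZebII (GCCAGG, off=0): starts [18, 79] → cuts [18, 79]
  SqiIX (TTCA, off=3): starts [28, 86, 99] → cuts [31, 89, 102]

All cut coordinates (distinct, sorted): [2, 13, 18, 26, 31, 39, 48, 70, 79, 89, 92, 102, 104, 114]

Fragment lengths:
  [0,2): 2 bp
  [2,13): 11 bp
  [13,18): 5 bp
  [18,26): 8 bp
  [26,31): 5 bp
  [31,39): 8 bp
  [39,48): 9 bp
  [48,70): 22 bp
  [70,79): 9 bp
  [79,89): 10 bp
  [89,92): 3 bp
  [92,102): 10 bp
  [102,104): 2 bp
  [104,114): 10 bp
  [114,118): 4 bp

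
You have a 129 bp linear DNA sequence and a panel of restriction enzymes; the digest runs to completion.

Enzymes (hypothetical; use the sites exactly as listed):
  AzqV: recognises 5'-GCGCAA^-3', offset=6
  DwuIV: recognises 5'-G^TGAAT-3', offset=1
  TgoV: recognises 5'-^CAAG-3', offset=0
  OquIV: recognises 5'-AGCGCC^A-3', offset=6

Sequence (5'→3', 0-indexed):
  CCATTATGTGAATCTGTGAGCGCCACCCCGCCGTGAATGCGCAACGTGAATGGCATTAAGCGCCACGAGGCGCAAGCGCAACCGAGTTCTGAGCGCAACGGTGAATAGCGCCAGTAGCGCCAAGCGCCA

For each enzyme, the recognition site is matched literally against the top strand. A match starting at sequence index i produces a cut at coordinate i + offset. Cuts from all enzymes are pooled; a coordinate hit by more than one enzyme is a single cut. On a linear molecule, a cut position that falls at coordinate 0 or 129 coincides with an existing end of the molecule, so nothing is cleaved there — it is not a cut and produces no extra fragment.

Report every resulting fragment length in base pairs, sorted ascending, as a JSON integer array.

Scan for sites:
  AzqV (GCGCAA, off=6): starts [38, 69, 75, 92] → cuts [44, 75, 81, 98]
  DwuIV (GTGAAT, off=1): starts [7, 32, 45, 100] → cuts [8, 33, 46, 101]
  TgoV (CAAG, off=0): starts [72, 120] → cuts [72, 120]
  OquIV (AGCGCCA, off=6): starts [18, 58, 106, 115, 122] → cuts [24, 64, 112, 121, 128]

All cut coordinates (distinct, sorted): [8, 24, 33, 44, 46, 64, 72, 75, 81, 98, 101, 112, 120, 121, 128]

Fragments:
  [0,8): 8 bp
  [8,24): 16 bp
  [24,33): 9 bp
  [33,44): 11 bp
  [44,46): 2 bp
  [46,64): 18 bp
  [64,72): 8 bp
  [72,75): 3 bp
  [75,81): 6 bp
  [81,98): 17 bp
  [98,101): 3 bp
  [101,112): 11 bp
  [112,120): 8 bp
  [120,121): 1 bp
  [121,128): 7 bp
  [128,129): 1 bp

[1,1,2,3,3,6,7,8,8,8,9,11,11,16,17,18]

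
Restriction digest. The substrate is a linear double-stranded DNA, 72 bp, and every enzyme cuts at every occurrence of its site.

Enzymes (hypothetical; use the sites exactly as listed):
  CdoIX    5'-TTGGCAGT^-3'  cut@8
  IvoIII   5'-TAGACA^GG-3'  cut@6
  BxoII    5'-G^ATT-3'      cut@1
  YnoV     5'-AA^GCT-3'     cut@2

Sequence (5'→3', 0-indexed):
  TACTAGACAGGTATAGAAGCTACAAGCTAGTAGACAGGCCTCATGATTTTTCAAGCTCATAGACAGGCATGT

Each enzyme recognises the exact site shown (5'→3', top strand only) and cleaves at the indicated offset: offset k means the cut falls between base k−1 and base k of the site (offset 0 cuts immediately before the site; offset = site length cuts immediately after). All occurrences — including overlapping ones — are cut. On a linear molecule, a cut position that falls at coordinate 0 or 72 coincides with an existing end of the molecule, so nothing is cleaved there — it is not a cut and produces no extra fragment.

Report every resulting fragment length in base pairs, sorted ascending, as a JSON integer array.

Site scan:
  CdoIX (TTGGCAGT, off=8): no sites
  IvoIII (TAGACAGG, off=6): starts [3, 30, 59] → cuts [9, 36, 65]
  BxoII (GATT, off=1): starts [44] → cuts [45]
  YnoV (AAGCT, off=2): starts [16, 23, 52] → cuts [18, 25, 54]

All cut coordinates (distinct, sorted): [9, 18, 25, 36, 45, 54, 65]

Fragment lengths:
  [0,9): 9 bp
  [9,18): 9 bp
  [18,25): 7 bp
  [25,36): 11 bp
  [36,45): 9 bp
  [45,54): 9 bp
  [54,65): 11 bp
  [65,72): 7 bp

[7,7,9,9,9,9,11,11]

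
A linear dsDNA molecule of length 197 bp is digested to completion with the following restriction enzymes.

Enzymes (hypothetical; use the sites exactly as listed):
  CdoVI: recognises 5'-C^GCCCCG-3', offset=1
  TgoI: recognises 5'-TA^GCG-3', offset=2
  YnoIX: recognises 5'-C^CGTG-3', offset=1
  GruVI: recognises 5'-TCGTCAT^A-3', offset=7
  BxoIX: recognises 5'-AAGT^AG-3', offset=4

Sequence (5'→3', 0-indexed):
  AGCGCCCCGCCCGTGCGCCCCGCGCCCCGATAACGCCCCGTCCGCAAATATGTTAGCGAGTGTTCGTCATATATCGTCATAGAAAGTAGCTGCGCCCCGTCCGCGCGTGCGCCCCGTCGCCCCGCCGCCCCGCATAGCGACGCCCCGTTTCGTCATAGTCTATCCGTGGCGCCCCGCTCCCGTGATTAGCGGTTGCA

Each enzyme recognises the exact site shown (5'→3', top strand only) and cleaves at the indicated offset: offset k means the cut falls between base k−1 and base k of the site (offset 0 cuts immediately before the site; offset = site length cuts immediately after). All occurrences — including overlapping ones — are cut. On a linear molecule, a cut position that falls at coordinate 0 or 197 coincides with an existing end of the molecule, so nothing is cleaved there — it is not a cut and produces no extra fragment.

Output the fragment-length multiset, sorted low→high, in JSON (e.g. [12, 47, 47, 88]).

Scan for sites:
  CdoVI CGCCCCG/1: at [2, 15, 22, 33, 92, 109, 117, 125, 140, 169] ⇒ [3, 16, 23, 34, 93, 110, 118, 126, 141, 170]
  TgoI TAGCG/2: at [53, 134, 186] ⇒ [55, 136, 188]
  YnoIX CCGTG/1: at [10, 163, 179] ⇒ [11, 164, 180]
  GruVI TCGTCATA/7: at [63, 73, 149] ⇒ [70, 80, 156]
  BxoIX AAGTAG/4: at [83] ⇒ [87]

All cut coordinates (distinct, sorted): [3, 11, 16, 23, 34, 55, 70, 80, 87, 93, 110, 118, 126, 136, 141, 156, 164, 170, 180, 188]

Fragments:
  [0,3): 3 bp
  [3,11): 8 bp
  [11,16): 5 bp
  [16,23): 7 bp
  [23,34): 11 bp
  [34,55): 21 bp
  [55,70): 15 bp
  [70,80): 10 bp
  [80,87): 7 bp
  [87,93): 6 bp
  [93,110): 17 bp
  [110,118): 8 bp
  [118,126): 8 bp
  [126,136): 10 bp
  [136,141): 5 bp
  [141,156): 15 bp
  [156,164): 8 bp
  [164,170): 6 bp
  [170,180): 10 bp
  [180,188): 8 bp
  [188,197): 9 bp

[3,5,5,6,6,7,7,8,8,8,8,8,9,10,10,10,11,15,15,17,21]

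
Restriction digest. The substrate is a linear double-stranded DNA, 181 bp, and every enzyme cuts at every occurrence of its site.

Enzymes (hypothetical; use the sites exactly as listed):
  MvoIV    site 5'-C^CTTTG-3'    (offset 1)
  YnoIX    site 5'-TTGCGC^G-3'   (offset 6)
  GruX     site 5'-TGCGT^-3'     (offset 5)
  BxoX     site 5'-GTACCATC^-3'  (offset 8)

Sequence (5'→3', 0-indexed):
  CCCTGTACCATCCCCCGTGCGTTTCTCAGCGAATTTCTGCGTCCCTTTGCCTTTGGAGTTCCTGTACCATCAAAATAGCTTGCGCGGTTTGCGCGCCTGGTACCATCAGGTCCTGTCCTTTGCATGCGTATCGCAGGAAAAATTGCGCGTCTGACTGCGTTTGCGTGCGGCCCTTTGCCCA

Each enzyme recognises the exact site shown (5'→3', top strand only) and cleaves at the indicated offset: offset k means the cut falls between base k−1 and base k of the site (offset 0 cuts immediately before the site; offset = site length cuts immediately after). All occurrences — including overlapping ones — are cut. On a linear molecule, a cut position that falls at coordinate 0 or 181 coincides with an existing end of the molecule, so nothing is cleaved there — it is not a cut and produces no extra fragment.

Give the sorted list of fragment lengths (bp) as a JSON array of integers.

[2,6,6,6,9,9,10,10,12,12,12,13,14,19,20,21]

Per-enzyme occurrences:
  MvoIV CCTTTG/1: at [43, 49, 116, 171] ⇒ [44, 50, 117, 172]
  YnoIX TTGCGCG/6: at [79, 88, 142] ⇒ [85, 94, 148]
  GruX TGCGT/5: at [17, 37, 124, 155, 161] ⇒ [22, 42, 129, 160, 166]
  BxoX GTACCATC/8: at [4, 63, 99] ⇒ [12, 71, 107]

Pooled cuts: [12, 22, 42, 44, 50, 71, 85, 94, 107, 117, 129, 148, 160, 166, 172]

Fragment lengths:
  [0,12): 12 bp
  [12,22): 10 bp
  [22,42): 20 bp
  [42,44): 2 bp
  [44,50): 6 bp
  [50,71): 21 bp
  [71,85): 14 bp
  [85,94): 9 bp
  [94,107): 13 bp
  [107,117): 10 bp
  [117,129): 12 bp
  [129,148): 19 bp
  [148,160): 12 bp
  [160,166): 6 bp
  [166,172): 6 bp
  [172,181): 9 bp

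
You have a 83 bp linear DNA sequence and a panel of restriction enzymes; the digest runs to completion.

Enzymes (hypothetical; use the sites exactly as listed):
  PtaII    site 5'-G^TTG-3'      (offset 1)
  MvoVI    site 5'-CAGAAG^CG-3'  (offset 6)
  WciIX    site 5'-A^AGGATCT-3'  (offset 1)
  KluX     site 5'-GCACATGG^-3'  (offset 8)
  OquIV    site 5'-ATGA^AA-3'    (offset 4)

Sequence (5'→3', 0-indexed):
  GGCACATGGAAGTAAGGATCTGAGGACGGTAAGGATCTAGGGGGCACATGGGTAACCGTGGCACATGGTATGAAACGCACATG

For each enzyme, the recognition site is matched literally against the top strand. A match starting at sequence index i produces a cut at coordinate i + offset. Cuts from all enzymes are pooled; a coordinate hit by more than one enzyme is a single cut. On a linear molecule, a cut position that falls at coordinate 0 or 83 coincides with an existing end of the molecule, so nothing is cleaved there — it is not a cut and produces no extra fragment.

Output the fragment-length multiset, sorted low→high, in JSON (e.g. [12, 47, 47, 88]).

[5,5,9,10,17,17,20]

Site scan:
  PtaII (GTTG, off=1): no sites
  MvoVI (CAGAAGCG, off=6): no sites
  WciIX (AAGGATCT, off=1): starts [13, 30] → cuts [14, 31]
  KluX (GCACATGG, off=8): starts [1, 43, 60] → cuts [9, 51, 68]
  OquIV (ATGAAA, off=4): starts [69] → cuts [73]

Pooled cuts: [9, 14, 31, 51, 68, 73]

Fragments:
  [0,9): 9 bp
  [9,14): 5 bp
  [14,31): 17 bp
  [31,51): 20 bp
  [51,68): 17 bp
  [68,73): 5 bp
  [73,83): 10 bp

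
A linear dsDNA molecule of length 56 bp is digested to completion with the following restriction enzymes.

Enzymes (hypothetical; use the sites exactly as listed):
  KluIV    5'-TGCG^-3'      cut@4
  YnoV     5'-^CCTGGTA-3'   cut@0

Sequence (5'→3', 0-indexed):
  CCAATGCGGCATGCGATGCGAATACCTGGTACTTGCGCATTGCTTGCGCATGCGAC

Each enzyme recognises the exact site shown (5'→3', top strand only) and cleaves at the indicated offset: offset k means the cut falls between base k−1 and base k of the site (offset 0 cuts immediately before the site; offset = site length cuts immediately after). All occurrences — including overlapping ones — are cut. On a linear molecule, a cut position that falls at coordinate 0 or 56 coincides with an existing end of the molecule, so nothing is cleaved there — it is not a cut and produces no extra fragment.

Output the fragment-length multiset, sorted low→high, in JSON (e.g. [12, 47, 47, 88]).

[2,4,5,6,7,8,11,13]

Per-enzyme occurrences:
  KluIV (TGCG, off=4): starts [4, 11, 16, 33, 44, 50] → cuts [8, 15, 20, 37, 48, 54]
  YnoV (CCTGGTA, off=0): starts [24] → cuts [24]

All cut coordinates (distinct, sorted): [8, 15, 20, 24, 37, 48, 54]

Fragment lengths:
  [0,8): 8 bp
  [8,15): 7 bp
  [15,20): 5 bp
  [20,24): 4 bp
  [24,37): 13 bp
  [37,48): 11 bp
  [48,54): 6 bp
  [54,56): 2 bp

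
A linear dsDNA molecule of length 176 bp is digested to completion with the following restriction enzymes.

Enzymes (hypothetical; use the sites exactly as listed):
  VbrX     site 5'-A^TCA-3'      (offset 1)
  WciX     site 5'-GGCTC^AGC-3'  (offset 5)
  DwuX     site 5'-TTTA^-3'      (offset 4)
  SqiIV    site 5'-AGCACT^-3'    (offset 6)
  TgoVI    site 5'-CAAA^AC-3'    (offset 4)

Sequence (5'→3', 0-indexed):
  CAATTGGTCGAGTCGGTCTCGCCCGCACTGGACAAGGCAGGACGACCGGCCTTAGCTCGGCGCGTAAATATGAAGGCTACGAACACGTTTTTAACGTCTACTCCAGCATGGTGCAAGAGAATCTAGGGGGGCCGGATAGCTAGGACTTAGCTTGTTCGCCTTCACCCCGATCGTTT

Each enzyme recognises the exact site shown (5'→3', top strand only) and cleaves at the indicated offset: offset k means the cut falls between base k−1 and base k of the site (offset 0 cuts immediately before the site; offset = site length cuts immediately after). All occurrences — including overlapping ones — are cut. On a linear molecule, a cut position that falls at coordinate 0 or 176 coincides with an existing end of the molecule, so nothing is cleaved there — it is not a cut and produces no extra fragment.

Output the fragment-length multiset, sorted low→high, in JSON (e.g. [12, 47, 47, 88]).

Per-enzyme occurrences:
  VbrX (ATCA, off=1): no sites
  WciX (GGCTCAGC, off=5): no sites
  DwuX TTTA/4: at [89] ⇒ [93]
  SqiIV (AGCACT, off=6): no sites
  TgoVI (CAAAAC, off=4): no sites

Pooled cuts: [93]

Fragment lengths:
  [0,93): 93 bp
  [93,176): 83 bp

[83,93]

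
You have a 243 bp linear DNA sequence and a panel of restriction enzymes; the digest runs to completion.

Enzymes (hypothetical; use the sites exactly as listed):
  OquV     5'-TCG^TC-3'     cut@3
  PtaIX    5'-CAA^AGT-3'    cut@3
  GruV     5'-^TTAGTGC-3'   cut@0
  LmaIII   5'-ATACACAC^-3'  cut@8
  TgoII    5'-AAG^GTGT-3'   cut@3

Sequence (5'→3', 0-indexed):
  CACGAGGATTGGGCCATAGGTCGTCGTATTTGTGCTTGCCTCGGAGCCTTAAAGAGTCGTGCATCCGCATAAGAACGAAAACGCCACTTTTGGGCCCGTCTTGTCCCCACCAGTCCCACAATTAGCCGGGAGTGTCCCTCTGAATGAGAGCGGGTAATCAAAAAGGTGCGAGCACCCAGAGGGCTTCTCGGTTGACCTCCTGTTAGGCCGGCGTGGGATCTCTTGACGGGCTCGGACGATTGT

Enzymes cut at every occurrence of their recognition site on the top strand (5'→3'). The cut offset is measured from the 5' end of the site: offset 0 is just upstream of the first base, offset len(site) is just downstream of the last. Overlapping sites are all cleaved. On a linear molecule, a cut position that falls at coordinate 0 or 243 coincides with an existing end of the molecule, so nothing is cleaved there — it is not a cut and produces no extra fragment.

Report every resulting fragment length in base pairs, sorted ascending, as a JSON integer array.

Per-enzyme occurrences:
  OquV (TCGTC, off=3): starts [20] → cuts [23]
  PtaIX (CAAAGT, off=3): no sites
  GruV (TTAGTGC, off=0): no sites
  LmaIII (ATACACAC, off=8): no sites
  TgoII (AAGGTGT, off=3): no sites

All cut coordinates (distinct, sorted): [23]

Fragments:
  [0,23): 23 bp
  [23,243): 220 bp

[23,220]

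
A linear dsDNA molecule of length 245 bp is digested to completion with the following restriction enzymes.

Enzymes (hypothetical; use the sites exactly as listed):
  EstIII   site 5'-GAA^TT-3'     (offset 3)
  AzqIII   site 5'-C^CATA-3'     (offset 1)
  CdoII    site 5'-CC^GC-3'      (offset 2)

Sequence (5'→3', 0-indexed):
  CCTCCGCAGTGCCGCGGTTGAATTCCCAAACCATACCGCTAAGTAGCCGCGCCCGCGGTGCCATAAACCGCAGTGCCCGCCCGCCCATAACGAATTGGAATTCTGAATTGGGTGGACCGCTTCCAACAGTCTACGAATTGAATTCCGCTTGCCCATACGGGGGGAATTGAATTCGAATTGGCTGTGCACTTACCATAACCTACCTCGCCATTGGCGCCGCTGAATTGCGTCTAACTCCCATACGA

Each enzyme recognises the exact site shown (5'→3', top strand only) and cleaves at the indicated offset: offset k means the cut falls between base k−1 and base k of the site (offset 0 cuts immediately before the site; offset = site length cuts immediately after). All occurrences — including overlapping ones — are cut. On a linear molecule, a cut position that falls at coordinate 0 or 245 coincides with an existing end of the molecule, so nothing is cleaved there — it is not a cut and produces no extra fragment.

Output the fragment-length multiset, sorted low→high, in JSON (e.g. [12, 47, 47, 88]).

[3,4,4,5,5,5,6,6,6,6,6,7,7,7,7,8,8,9,9,9,9,11,11,13,14,16,19,25]

Scan for sites:
  EstIII GAATT/3: at [19, 91, 97, 104, 134, 139, 163, 168, 174, 221] ⇒ [22, 94, 100, 107, 137, 142, 166, 171, 177, 224]
  AzqIII CCATA/1: at [30, 60, 84, 152, 192, 237] ⇒ [31, 61, 85, 153, 193, 238]
  CdoII CCGC/2: at [3, 11, 35, 46, 52, 67, 76, 80, 116, 144, 216] ⇒ [5, 13, 37, 48, 54, 69, 78, 82, 118, 146, 218]

Pooled cuts: [5, 13, 22, 31, 37, 48, 54, 61, 69, 78, 82, 85, 94, 100, 107, 118, 137, 142, 146, 153, 166, 171, 177, 193, 218, 224, 238]

Fragment lengths:
  [0,5): 5 bp
  [5,13): 8 bp
  [13,22): 9 bp
  [22,31): 9 bp
  [31,37): 6 bp
  [37,48): 11 bp
  [48,54): 6 bp
  [54,61): 7 bp
  [61,69): 8 bp
  [69,78): 9 bp
  [78,82): 4 bp
  [82,85): 3 bp
  [85,94): 9 bp
  [94,100): 6 bp
  [100,107): 7 bp
  [107,118): 11 bp
  [118,137): 19 bp
  [137,142): 5 bp
  [142,146): 4 bp
  [146,153): 7 bp
  [153,166): 13 bp
  [166,171): 5 bp
  [171,177): 6 bp
  [177,193): 16 bp
  [193,218): 25 bp
  [218,224): 6 bp
  [224,238): 14 bp
  [238,245): 7 bp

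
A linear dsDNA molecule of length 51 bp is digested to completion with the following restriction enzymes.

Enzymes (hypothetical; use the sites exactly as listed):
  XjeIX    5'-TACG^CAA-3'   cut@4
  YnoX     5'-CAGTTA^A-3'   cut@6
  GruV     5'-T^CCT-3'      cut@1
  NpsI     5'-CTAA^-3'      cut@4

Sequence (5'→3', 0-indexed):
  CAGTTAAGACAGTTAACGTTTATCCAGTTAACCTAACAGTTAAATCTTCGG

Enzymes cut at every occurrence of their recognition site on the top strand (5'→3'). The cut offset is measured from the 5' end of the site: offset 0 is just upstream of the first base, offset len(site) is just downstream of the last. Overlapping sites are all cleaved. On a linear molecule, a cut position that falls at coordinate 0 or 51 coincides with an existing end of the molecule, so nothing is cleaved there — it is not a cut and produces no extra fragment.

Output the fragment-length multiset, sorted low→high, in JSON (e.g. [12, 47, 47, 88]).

[6,6,6,9,9,15]

Scan for sites:
  XjeIX (TACGCAA, off=4): no sites
  YnoX (CAGTTAA, off=6): starts [0, 9, 24, 36] → cuts [6, 15, 30, 42]
  GruV (TCCT, off=1): no sites
  NpsI (CTAA, off=4): starts [32] → cuts [36]

All cut coordinates (distinct, sorted): [6, 15, 30, 36, 42]

Fragment lengths:
  [0,6): 6 bp
  [6,15): 9 bp
  [15,30): 15 bp
  [30,36): 6 bp
  [36,42): 6 bp
  [42,51): 9 bp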